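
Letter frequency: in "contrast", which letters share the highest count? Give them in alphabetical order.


Word: "contrast"
Letter counts:
  'a': 1
  'c': 1
  'n': 1
  'o': 1
  'r': 1
  's': 1
  't': 2
Maximum count = 2
Most frequent = 't' (2 times each)


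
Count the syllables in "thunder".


Word: "thunder"
Syllable breakdown: thun · der
Counting: 2 parts
= 2 syllables


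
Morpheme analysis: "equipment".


Word: "equipment"
Morphemes: equip | -ment
Each morpheme carries meaning
= 2 morphemes


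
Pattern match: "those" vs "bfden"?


Pattern of "those": [0, 1, 2, 3, 4]
Pattern of "bfden": [0, 1, 2, 3, 4]
Patterns match
Same pattern = Yes


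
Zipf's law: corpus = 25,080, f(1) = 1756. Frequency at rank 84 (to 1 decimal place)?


Zipf's law: f(r) = f(1) / r
f(1) = 1756
f(84) = 1756 / 84
= 20.9 occurrences


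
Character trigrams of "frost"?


Word: "frost" (length 5)
Number of trigrams = 5 - 3 + 1 = 3
  Position 0: "fro"
  Position 1: "ros"
  Position 2: "ost"
Trigrams = "fro", "ros", "ost"


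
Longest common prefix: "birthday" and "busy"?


Word 1: "birthday"
Word 2: "busy"
Comparing from start:
  Pos 0: 'b' == 'b'
  Pos 1: 'i' != 'u' (stop)
LCP = "b" (length 1)


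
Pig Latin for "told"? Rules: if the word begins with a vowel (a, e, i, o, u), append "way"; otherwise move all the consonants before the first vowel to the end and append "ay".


Word: "told"
Starts with consonant(s) → move to end, add 'ay'
Consonant cluster: "t"
Pig Latin = "oldtay"


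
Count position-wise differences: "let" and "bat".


Comparing character by character (same length = 3):
  Pos 0: 'l' vs 'b' !=
  Pos 1: 'e' vs 'a' !=
  Pos 2: 't' vs 't' =
Hamming distance = 2


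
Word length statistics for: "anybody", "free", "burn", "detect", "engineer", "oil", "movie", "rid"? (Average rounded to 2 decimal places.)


Lengths: "anybody"=7, "free"=4, "burn"=4, "detect"=6, "engineer"=8, "oil"=3, "movie"=5, "rid"=3
Sum = 40, Count = 8
Average = 40/8 = 5.00
= avg=5.00, min=3, max=8


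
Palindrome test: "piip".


Word: "piip"
Reversed: "piip"
Forward == Backward? piip == piip
Palindrome = Yes


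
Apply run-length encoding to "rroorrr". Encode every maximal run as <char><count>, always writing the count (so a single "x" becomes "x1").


String: "rroorrr"
Scanning for consecutive runs:
  'r' x 2
  'o' x 2
  'r' x 3
RLE = "r2o2r3"


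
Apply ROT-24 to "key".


Word: "key"
Shift: 24
Each letter → (letter + shift) mod 26:
  'k' (10) + 24 = 8 → 'i'
  'e' (4) + 24 = 2 → 'c'
  'y' (24) + 24 = 22 → 'w'
Result = "icw"


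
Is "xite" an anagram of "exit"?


Word 1: "exit" → sorted: eitx
Word 2: "xite" → sorted: eitx
Same letters? eitx == eitx
Anagram = Yes


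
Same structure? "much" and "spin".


Pattern of "much": [0, 1, 2, 3]
Pattern of "spin": [0, 1, 2, 3]
Patterns match
Same pattern = Yes


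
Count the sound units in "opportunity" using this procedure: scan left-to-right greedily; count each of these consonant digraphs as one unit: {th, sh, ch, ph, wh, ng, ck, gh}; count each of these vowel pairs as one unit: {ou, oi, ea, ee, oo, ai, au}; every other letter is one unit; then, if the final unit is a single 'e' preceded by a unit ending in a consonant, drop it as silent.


Word: "opportunity" (11 letters)
Left-to-right scan:
  (1) 'o' (letter)
  (2) 'p' (letter)
  (3) 'p' (letter)
  (4) 'o' (letter)
  (5) 'r' (letter)
  (6) 't' (letter)
  (7) 'u' (letter)
  (8) 'n' (letter)
  (9) 'i' (letter)
  (10) 't' (letter)
  (11) 'y' (letter)
Units from scan: 11
Sound units = 11 units


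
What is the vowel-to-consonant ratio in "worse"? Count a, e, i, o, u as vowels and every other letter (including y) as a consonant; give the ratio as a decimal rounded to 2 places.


Word: "worse"
Vowels (a,e,i,o,u): 2
Consonants: 3
Ratio = 2/3
= 0.67


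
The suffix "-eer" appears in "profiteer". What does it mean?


Suffix: -eer
Example: profiteer = profit + -eer
Meaning = one who is concerned with


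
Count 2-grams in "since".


Word: "since" (length 5)
Number of 2-grams = length - 2 + 1 = 5 - 2 + 1
= 4


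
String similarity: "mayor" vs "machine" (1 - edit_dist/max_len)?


Word 1: "mayor" (length 5)
Word 2: "machine" (length 7)
One optimal edit sequence:
  1. keep 'm'
  2. keep 'a'
  3. insert 'c'  (+1)
  4. insert 'h'  (+1)
  5. substitute 'y' -> 'i'  (+1)
  6. substitute 'o' -> 'n'  (+1)
  7. substitute 'r' -> 'e'  (+1)
Edit distance = 5
Max length = max(5, 7) = 7
Similarity = 1 - 5/7
= 0.2857


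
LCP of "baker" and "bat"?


Word 1: "baker"
Word 2: "bat"
Comparing from start:
  Pos 0: 'b' == 'b'
  Pos 1: 'a' == 'a'
  Pos 2: 'k' != 't' (stop)
LCP = "ba" (length 2)


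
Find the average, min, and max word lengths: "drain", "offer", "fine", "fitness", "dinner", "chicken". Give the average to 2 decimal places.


Lengths: "drain"=5, "offer"=5, "fine"=4, "fitness"=7, "dinner"=6, "chicken"=7
Sum = 34, Count = 6
Average = 34/6 = 5.67
= avg=5.67, min=4, max=7


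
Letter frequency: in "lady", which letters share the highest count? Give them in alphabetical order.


Word: "lady"
Letter counts:
  'a': 1
  'd': 1
  'l': 1
  'y': 1
Maximum count = 1
Most frequent = 'a', 'd', 'l', 'y' (1 time each)


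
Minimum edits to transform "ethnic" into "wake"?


Word 1: "ethnic" (length 6)
Word 2: "wake" (length 4)
One optimal edit sequence (insert/delete/substitute each cost 1):
  1. delete 'e'  (+1)
  2. delete 't'  (+1)
  3. substitute 'h' -> 'w'  (+1)
  4. substitute 'n' -> 'a'  (+1)
  5. substitute 'i' -> 'k'  (+1)
  6. substitute 'c' -> 'e'  (+1)
Total edit operations: 6
Edit distance = 6


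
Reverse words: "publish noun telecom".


Original: "publish noun telecom"
Words (1..n): publish | noun | telecom
Reversed (n..1): telecom | noun | publish
Result = "telecom noun publish"


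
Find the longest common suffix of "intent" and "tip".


Word 1: "intent"
Word 2: "tip"
Comparing from end:
  Pos -1: 't' != 'p' (stop)
LCS = "" (length 0)


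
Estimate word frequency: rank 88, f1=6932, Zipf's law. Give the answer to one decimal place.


Zipf's law: f(r) = f(1) / r
f(1) = 6932
f(88) = 6932 / 88
= 78.8 occurrences


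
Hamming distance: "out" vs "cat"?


Comparing character by character (same length = 3):
  Pos 0: 'o' vs 'c' !=
  Pos 1: 'u' vs 'a' !=
  Pos 2: 't' vs 't' =
Hamming distance = 2


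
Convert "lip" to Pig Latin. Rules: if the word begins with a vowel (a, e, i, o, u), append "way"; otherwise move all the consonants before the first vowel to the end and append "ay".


Word: "lip"
Starts with consonant(s) → move to end, add 'ay'
Consonant cluster: "l"
Pig Latin = "iplay"


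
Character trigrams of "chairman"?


Word: "chairman" (length 8)
Number of trigrams = 8 - 3 + 1 = 6
  Position 0: "cha"
  Position 1: "hai"
  Position 2: "air"
  Position 3: "irm"
  Position 4: "rma"
  Position 5: "man"
Trigrams = "cha", "hai", "air", "irm", "rma", "man"


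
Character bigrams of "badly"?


Word: "badly" (length 5)
Number of bigrams = 5 - 2 + 1 = 4
  Position 0: "ba"
  Position 1: "ad"
  Position 2: "dl"
  Position 3: "ly"
Bigrams = "ba", "ad", "dl", "ly"


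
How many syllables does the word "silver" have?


Word: "silver"
Syllable breakdown: sil / ver
Counting: 2 parts
= 2 syllables


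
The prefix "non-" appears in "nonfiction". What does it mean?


Prefix: non-
Example: nonfiction = non- + fiction
Meaning = not


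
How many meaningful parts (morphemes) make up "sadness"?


Word: "sadness"
Morphemes: sad + -ness
Each morpheme carries meaning
= 2 morphemes


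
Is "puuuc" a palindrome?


Word: "puuuc"
Reversed: "cuuup"
Forward == Backward? puuuc != cuuup
Palindrome = No


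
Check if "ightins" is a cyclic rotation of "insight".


Word: "insight", Candidate: "ightins"
Method: check if candidate is substring of word+word
"insightinsight" contains "ightins"? Yes
Is rotation = Yes


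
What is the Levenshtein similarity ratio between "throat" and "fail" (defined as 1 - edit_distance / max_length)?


Word 1: "throat" (length 6)
Word 2: "fail" (length 4)
One optimal edit sequence:
  1. delete 't'  (+1)
  2. delete 'h'  (+1)
  3. substitute 'r' -> 'f'  (+1)
  4. substitute 'o' -> 'a'  (+1)
  5. substitute 'a' -> 'i'  (+1)
  6. substitute 't' -> 'l'  (+1)
Edit distance = 6
Max length = max(6, 4) = 6
Similarity = 1 - 6/6
= 0.0000


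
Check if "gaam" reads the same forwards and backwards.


Word: "gaam"
Reversed: "maag"
Forward == Backward? gaam != maag
Palindrome = No


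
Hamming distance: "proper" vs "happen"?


Comparing character by character (same length = 6):
  Pos 0: 'p' vs 'h' !=
  Pos 1: 'r' vs 'a' !=
  Pos 2: 'o' vs 'p' !=
  Pos 3: 'p' vs 'p' =
  Pos 4: 'e' vs 'e' =
  Pos 5: 'r' vs 'n' !=
Hamming distance = 4


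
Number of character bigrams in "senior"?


Word: "senior" (length 6)
Number of 2-grams = length - 2 + 1 = 6 - 2 + 1
= 5


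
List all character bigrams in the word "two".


Word: "two" (length 3)
Number of bigrams = 3 - 2 + 1 = 2
  Position 0: "tw"
  Position 1: "wo"
Bigrams = "tw", "wo"


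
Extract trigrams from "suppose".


Word: "suppose" (length 7)
Number of trigrams = 7 - 3 + 1 = 5
  Position 0: "sup"
  Position 1: "upp"
  Position 2: "ppo"
  Position 3: "pos"
  Position 4: "ose"
Trigrams = "sup", "upp", "ppo", "pos", "ose"


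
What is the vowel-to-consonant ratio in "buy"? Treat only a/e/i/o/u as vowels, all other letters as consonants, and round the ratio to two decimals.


Word: "buy"
Vowels (a,e,i,o,u): 1
Consonants: 2
Ratio = 1/2
= 0.50


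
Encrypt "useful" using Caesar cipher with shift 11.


Word: "useful"
Shift: 11
Each letter → (letter + shift) mod 26:
  'u' (20) + 11 = 5 → 'f'
  's' (18) + 11 = 3 → 'd'
  'e' (4) + 11 = 15 → 'p'
  'f' (5) + 11 = 16 → 'q'
  'u' (20) + 11 = 5 → 'f'
  'l' (11) + 11 = 22 → 'w'
Result = "fdpqfw"


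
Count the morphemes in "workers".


Word: "workers"
Morphemes: work | -er | -s
Each morpheme carries meaning
= 3 morphemes


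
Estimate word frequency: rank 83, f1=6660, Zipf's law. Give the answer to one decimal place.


Zipf's law: f(r) = f(1) / r
f(1) = 6660
f(83) = 6660 / 83
= 80.2 occurrences


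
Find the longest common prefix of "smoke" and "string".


Word 1: "smoke"
Word 2: "string"
Comparing from start:
  Pos 0: 's' == 's'
  Pos 1: 'm' != 't' (stop)
LCP = "s" (length 1)


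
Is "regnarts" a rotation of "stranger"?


Word: "stranger", Candidate: "regnarts"
Method: check if candidate is substring of word+word
"strangerstranger" contains "regnarts"? No
Is rotation = No


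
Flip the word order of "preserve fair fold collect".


Original: "preserve fair fold collect"
Words (1..n): preserve | fair | fold | collect
Reversed (n..1): collect | fold | fair | preserve
Result = "collect fold fair preserve"


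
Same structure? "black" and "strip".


Pattern of "black": [0, 1, 2, 3, 4]
Pattern of "strip": [0, 1, 2, 3, 4]
Patterns match
Same pattern = Yes


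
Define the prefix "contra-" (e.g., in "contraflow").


Prefix: contra-
Example: contraflow (contra- + flow)
Meaning = against


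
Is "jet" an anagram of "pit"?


Word 1: "pit" → sorted: ipt
Word 2: "jet" → sorted: ejt
Same letters? ipt != ejt
Anagram = No


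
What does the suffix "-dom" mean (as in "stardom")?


Suffix: -dom
As in: stardom -> star + -dom
Meaning = state / realm


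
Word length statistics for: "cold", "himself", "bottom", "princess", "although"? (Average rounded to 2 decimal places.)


Lengths: "cold"=4, "himself"=7, "bottom"=6, "princess"=8, "although"=8
Sum = 33, Count = 5
Average = 33/5 = 6.60
= avg=6.60, min=4, max=8


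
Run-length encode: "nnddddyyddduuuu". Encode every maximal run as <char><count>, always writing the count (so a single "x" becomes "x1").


String: "nnddddyyddduuuu"
Scanning for consecutive runs:
  'n' x 2
  'd' x 4
  'y' x 2
  'd' x 3
  'u' x 4
RLE = "n2d4y2d3u4"


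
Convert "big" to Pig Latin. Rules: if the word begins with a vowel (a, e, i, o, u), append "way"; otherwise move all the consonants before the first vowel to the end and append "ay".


Word: "big"
Starts with consonant(s) → move to end, add 'ay'
Consonant cluster: "b"
Pig Latin = "igbay"


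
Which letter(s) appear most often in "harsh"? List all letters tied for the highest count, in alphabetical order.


Word: "harsh"
Letter counts:
  'a': 1
  'h': 2
  'r': 1
  's': 1
Maximum count = 2
Most frequent = 'h' (2 times each)


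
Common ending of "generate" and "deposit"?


Word 1: "generate"
Word 2: "deposit"
Comparing from end:
  Pos -1: 'e' != 't' (stop)
LCS = "" (length 0)


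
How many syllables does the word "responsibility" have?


Word: "responsibility"
Syllable breakdown: re | spon | si | bil | i | ty
Counting: 6 parts
= 6 syllables


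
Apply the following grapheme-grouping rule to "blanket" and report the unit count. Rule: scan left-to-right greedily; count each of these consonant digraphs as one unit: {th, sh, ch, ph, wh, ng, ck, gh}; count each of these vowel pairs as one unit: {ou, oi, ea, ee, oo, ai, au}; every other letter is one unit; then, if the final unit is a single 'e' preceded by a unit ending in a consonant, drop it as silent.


Word: "blanket" (7 letters)
Left-to-right scan:
  1. 'b' (letter)
  2. 'l' (letter)
  3. 'a' (letter)
  4. 'n' (letter)
  5. 'k' (letter)
  6. 'e' (letter)
  7. 't' (letter)
Units from scan: 7
Sound units = 7 units


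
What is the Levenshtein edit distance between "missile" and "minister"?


Word 1: "missile" (length 7)
Word 2: "minister" (length 8)
One optimal edit sequence (insert/delete/substitute each cost 1):
  1. keep 'm'
  2. keep 'i'
  3. insert 'n'  (+1)
  4. substitute 's' -> 'i'  (+1)
  5. keep 's'
  6. substitute 'i' -> 't'  (+1)
  7. substitute 'l' -> 'e'  (+1)
  8. substitute 'e' -> 'r'  (+1)
Total edit operations: 5
Edit distance = 5


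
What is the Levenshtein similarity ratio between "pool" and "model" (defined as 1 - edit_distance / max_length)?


Word 1: "pool" (length 4)
Word 2: "model" (length 5)
One optimal edit sequence:
  1. substitute 'p' -> 'm'  (+1)
  2. keep 'o'
  3. insert 'd'  (+1)
  4. substitute 'o' -> 'e'  (+1)
  5. keep 'l'
Edit distance = 3
Max length = max(4, 5) = 5
Similarity = 1 - 3/5
= 0.4000


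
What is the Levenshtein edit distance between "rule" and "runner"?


Word 1: "rule" (length 4)
Word 2: "runner" (length 6)
One optimal edit sequence (insert/delete/substitute each cost 1):
  1. keep 'r'
  2. keep 'u'
  3. insert 'n'  (+1)
  4. substitute 'l' -> 'n'  (+1)
  5. keep 'e'
  6. insert 'r'  (+1)
Total edit operations: 3
Edit distance = 3


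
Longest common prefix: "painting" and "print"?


Word 1: "painting"
Word 2: "print"
Comparing from start:
  Pos 0: 'p' == 'p'
  Pos 1: 'a' != 'r' (stop)
LCP = "p" (length 1)


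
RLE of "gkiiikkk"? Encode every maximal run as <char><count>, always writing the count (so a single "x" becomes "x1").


String: "gkiiikkk"
Scanning for consecutive runs:
  'g' x 1
  'k' x 1
  'i' x 3
  'k' x 3
RLE = "g1k1i3k3"


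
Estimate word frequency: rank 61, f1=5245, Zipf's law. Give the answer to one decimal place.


Zipf's law: f(r) = f(1) / r
f(1) = 5245
f(61) = 5245 / 61
= 86.0 occurrences


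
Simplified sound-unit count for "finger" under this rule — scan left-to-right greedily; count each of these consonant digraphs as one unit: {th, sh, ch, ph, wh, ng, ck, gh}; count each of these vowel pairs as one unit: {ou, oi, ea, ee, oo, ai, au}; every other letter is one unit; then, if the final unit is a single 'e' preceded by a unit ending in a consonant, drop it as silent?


Word: "finger" (6 letters)
Left-to-right scan:
  (1) 'f' (letter)
  (2) 'i' (letter)
  (3) 'ng' (digraph)
  (4) 'e' (letter)
  (5) 'r' (letter)
Units from scan: 5
Sound units = 5 units


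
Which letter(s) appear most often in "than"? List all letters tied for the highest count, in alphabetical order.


Word: "than"
Letter counts:
  'a': 1
  'h': 1
  'n': 1
  't': 1
Maximum count = 1
Most frequent = 'a', 'h', 'n', 't' (1 time each)


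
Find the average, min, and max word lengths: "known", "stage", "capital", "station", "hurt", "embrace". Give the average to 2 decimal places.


Lengths: "known"=5, "stage"=5, "capital"=7, "station"=7, "hurt"=4, "embrace"=7
Sum = 35, Count = 6
Average = 35/6 = 5.83
= avg=5.83, min=4, max=7


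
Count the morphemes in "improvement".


Word: "improvement"
Morphemes: improve / -ment
Each morpheme carries meaning
= 2 morphemes


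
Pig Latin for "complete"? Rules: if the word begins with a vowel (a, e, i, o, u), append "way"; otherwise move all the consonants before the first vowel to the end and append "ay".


Word: "complete"
Starts with consonant(s) → move to end, add 'ay'
Consonant cluster: "c"
Pig Latin = "ompletecay"


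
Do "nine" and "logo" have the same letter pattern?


Pattern of "nine": [0, 1, 0, 2]
Pattern of "logo": [0, 1, 2, 1]
Patterns do not match
Same pattern = No


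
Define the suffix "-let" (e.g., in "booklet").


Suffix: -let
As in: booklet -> book + -let
Meaning = small


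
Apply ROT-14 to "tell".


Word: "tell"
Shift: 14
Each letter → (letter + shift) mod 26:
  't' (19) + 14 = 7 → 'h'
  'e' (4) + 14 = 18 → 's'
  'l' (11) + 14 = 25 → 'z'
  'l' (11) + 14 = 25 → 'z'
Result = "hszz"


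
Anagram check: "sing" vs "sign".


Word 1: "sing" → sorted: gins
Word 2: "sign" → sorted: gins
Same letters? gins == gins
Anagram = Yes


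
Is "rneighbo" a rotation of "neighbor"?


Word: "neighbor", Candidate: "rneighbo"
Method: check if candidate is substring of word+word
"neighborneighbor" contains "rneighbo"? Yes
Is rotation = Yes


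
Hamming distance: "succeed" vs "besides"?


Comparing character by character (same length = 7):
  Pos 0: 's' vs 'b' !=
  Pos 1: 'u' vs 'e' !=
  Pos 2: 'c' vs 's' !=
  Pos 3: 'c' vs 'i' !=
  Pos 4: 'e' vs 'd' !=
  Pos 5: 'e' vs 'e' =
  Pos 6: 'd' vs 's' !=
Hamming distance = 6


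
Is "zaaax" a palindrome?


Word: "zaaax"
Reversed: "xaaaz"
Forward == Backward? zaaax != xaaaz
Palindrome = No


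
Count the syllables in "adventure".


Word: "adventure"
Syllable breakdown: ad · ven · ture
Counting: 3 parts
= 3 syllables


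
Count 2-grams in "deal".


Word: "deal" (length 4)
Number of 2-grams = length - 2 + 1 = 4 - 2 + 1
= 3


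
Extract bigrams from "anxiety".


Word: "anxiety" (length 7)
Number of bigrams = 7 - 2 + 1 = 6
  Position 0: "an"
  Position 1: "nx"
  Position 2: "xi"
  Position 3: "ie"
  Position 4: "et"
  Position 5: "ty"
Bigrams = "an", "nx", "xi", "ie", "et", "ty"


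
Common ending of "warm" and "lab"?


Word 1: "warm"
Word 2: "lab"
Comparing from end:
  Pos -1: 'm' != 'b' (stop)
LCS = "" (length 0)


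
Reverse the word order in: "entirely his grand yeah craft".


Original: "entirely his grand yeah craft"
Words (1..n): entirely | his | grand | yeah | craft
Reversed (n..1): craft | yeah | grand | his | entirely
Result = "craft yeah grand his entirely"


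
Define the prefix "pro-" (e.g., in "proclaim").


Prefix: pro-
Example: proclaim = pro- + claim
Meaning = forward / in favor of


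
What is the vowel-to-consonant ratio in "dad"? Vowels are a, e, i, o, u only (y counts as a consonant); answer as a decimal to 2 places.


Word: "dad"
Vowels (a,e,i,o,u): 1
Consonants: 2
Ratio = 1/2
= 0.50


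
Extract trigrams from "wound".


Word: "wound" (length 5)
Number of trigrams = 5 - 3 + 1 = 3
  Position 0: "wou"
  Position 1: "oun"
  Position 2: "und"
Trigrams = "wou", "oun", "und"


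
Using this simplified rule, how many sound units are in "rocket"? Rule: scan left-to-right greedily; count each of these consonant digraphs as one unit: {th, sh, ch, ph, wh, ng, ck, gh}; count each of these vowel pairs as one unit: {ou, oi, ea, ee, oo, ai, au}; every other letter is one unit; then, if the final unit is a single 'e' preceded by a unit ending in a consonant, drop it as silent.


Word: "rocket" (6 letters)
Left-to-right scan:
  1. 'r' (letter)
  2. 'o' (letter)
  3. 'ck' (digraph)
  4. 'e' (letter)
  5. 't' (letter)
Units from scan: 5
Sound units = 5 units


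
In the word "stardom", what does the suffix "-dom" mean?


Suffix: -dom
Example: stardom = star + -dom
Meaning = state / realm


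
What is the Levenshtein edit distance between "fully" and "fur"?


Word 1: "fully" (length 5)
Word 2: "fur" (length 3)
One optimal edit sequence (insert/delete/substitute each cost 1):
  1. keep 'f'
  2. keep 'u'
  3. delete 'l'  (+1)
  4. delete 'l'  (+1)
  5. substitute 'y' -> 'r'  (+1)
Total edit operations: 3
Edit distance = 3


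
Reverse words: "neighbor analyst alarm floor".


Original: "neighbor analyst alarm floor"
Words (1..n): neighbor | analyst | alarm | floor
Reversed (n..1): floor | alarm | analyst | neighbor
Result = "floor alarm analyst neighbor"


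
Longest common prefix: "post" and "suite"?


Word 1: "post"
Word 2: "suite"
Comparing from start:
  Pos 0: 'p' != 's' (stop)
LCP = "" (length 0)


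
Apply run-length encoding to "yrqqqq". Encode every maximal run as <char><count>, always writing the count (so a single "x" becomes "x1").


String: "yrqqqq"
Scanning for consecutive runs:
  'y' x 1
  'r' x 1
  'q' x 4
RLE = "y1r1q4"


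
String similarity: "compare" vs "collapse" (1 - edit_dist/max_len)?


Word 1: "compare" (length 7)
Word 2: "collapse" (length 8)
One optimal edit sequence:
  1. keep 'c'
  2. keep 'o'
  3. substitute 'm' -> 'l'  (+1)
  4. substitute 'p' -> 'l'  (+1)
  5. keep 'a'
  6. insert 'p'  (+1)
  7. substitute 'r' -> 's'  (+1)
  8. keep 'e'
Edit distance = 4
Max length = max(7, 8) = 8
Similarity = 1 - 4/8
= 0.5000


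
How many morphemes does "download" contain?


Word: "download"
Morphemes: down- + load
Each morpheme carries meaning
= 2 morphemes


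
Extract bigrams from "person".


Word: "person" (length 6)
Number of bigrams = 6 - 2 + 1 = 5
  Position 0: "pe"
  Position 1: "er"
  Position 2: "rs"
  Position 3: "so"
  Position 4: "on"
Bigrams = "pe", "er", "rs", "so", "on"


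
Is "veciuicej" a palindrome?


Word: "veciuicej"
Reversed: "jeciuicev"
Forward == Backward? veciuicej != jeciuicev
Palindrome = No


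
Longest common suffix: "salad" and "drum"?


Word 1: "salad"
Word 2: "drum"
Comparing from end:
  Pos -1: 'd' != 'm' (stop)
LCS = "" (length 0)


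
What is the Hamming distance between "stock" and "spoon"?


Comparing character by character (same length = 5):
  Pos 0: 's' vs 's' =
  Pos 1: 't' vs 'p' !=
  Pos 2: 'o' vs 'o' =
  Pos 3: 'c' vs 'o' !=
  Pos 4: 'k' vs 'n' !=
Hamming distance = 3


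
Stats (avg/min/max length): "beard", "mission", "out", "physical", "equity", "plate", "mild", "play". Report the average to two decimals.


Lengths: "beard"=5, "mission"=7, "out"=3, "physical"=8, "equity"=6, "plate"=5, "mild"=4, "play"=4
Sum = 42, Count = 8
Average = 42/8 = 5.25
= avg=5.25, min=3, max=8


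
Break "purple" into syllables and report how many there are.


Word: "purple"
Syllable breakdown: pur · ple
Counting: 2 parts
= 2 syllables


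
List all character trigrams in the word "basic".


Word: "basic" (length 5)
Number of trigrams = 5 - 3 + 1 = 3
  Position 0: "bas"
  Position 1: "asi"
  Position 2: "sic"
Trigrams = "bas", "asi", "sic"


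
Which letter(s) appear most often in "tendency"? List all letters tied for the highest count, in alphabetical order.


Word: "tendency"
Letter counts:
  'c': 1
  'd': 1
  'e': 2
  'n': 2
  't': 1
  'y': 1
Maximum count = 2
Most frequent = 'e', 'n' (2 times each)


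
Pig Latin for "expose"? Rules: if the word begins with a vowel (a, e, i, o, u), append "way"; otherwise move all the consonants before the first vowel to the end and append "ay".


Word: "expose"
Starts with vowel → add 'way'
Pig Latin = "exposeway"


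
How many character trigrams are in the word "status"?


Word: "status" (length 6)
Number of 3-grams = length - 3 + 1 = 6 - 3 + 1
= 4


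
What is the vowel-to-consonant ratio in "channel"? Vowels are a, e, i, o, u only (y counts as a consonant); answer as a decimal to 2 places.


Word: "channel"
Vowels (a,e,i,o,u): 2
Consonants: 5
Ratio = 2/5
= 0.40


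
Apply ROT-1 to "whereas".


Word: "whereas"
Shift: 1
Each letter → (letter + shift) mod 26:
  'w' (22) + 1 = 23 → 'x'
  'h' (7) + 1 = 8 → 'i'
  'e' (4) + 1 = 5 → 'f'
  'r' (17) + 1 = 18 → 's'
  'e' (4) + 1 = 5 → 'f'
  'a' (0) + 1 = 1 → 'b'
  's' (18) + 1 = 19 → 't'
Result = "xifsfbt"


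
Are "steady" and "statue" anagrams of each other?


Word 1: "steady" → sorted: adesty
Word 2: "statue" → sorted: aesttu
Same letters? adesty != aesttu
Anagram = No


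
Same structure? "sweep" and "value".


Pattern of "sweep": [0, 1, 2, 2, 3]
Pattern of "value": [0, 1, 2, 3, 4]
Patterns do not match
Same pattern = No


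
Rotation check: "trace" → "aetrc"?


Word: "trace", Candidate: "aetrc"
Method: check if candidate is substring of word+word
"tracetrace" contains "aetrc"? No
Is rotation = No


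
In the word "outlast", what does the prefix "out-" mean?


Prefix: out-
As in: outlast -> out- + last
Meaning = surpass


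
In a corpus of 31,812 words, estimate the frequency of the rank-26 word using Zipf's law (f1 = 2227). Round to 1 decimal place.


Zipf's law: f(r) = f(1) / r
f(1) = 2227
f(26) = 2227 / 26
= 85.7 occurrences


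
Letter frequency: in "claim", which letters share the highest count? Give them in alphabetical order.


Word: "claim"
Letter counts:
  'a': 1
  'c': 1
  'i': 1
  'l': 1
  'm': 1
Maximum count = 1
Most frequent = 'a', 'c', 'i', 'l', 'm' (1 time each)


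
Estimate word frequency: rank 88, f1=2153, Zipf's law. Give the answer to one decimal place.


Zipf's law: f(r) = f(1) / r
f(1) = 2153
f(88) = 2153 / 88
= 24.5 occurrences


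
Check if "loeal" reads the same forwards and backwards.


Word: "loeal"
Reversed: "laeol"
Forward == Backward? loeal != laeol
Palindrome = No


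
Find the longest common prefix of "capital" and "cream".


Word 1: "capital"
Word 2: "cream"
Comparing from start:
  Pos 0: 'c' == 'c'
  Pos 1: 'a' != 'r' (stop)
LCP = "c" (length 1)


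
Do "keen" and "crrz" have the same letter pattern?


Pattern of "keen": [0, 1, 1, 2]
Pattern of "crrz": [0, 1, 1, 2]
Patterns match
Same pattern = Yes


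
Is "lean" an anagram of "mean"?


Word 1: "mean" → sorted: aemn
Word 2: "lean" → sorted: aeln
Same letters? aemn != aeln
Anagram = No


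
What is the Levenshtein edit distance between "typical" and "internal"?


Word 1: "typical" (length 7)
Word 2: "internal" (length 8)
One optimal edit sequence (insert/delete/substitute each cost 1):
  1. insert 'i'  (+1)
  2. substitute 't' -> 'n'  (+1)
  3. substitute 'y' -> 't'  (+1)
  4. substitute 'p' -> 'e'  (+1)
  5. substitute 'i' -> 'r'  (+1)
  6. substitute 'c' -> 'n'  (+1)
  7. keep 'a'
  8. keep 'l'
Total edit operations: 6
Edit distance = 6


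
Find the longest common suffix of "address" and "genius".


Word 1: "address"
Word 2: "genius"
Comparing from end:
  Pos -1: 's' == 's'
  Pos -2: 's' != 'u' (stop)
LCS = "s" (length 1)


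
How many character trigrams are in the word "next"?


Word: "next" (length 4)
Number of 3-grams = length - 3 + 1 = 4 - 3 + 1
= 2


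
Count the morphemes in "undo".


Word: "undo"
Morphemes: un- + do
Each morpheme carries meaning
= 2 morphemes


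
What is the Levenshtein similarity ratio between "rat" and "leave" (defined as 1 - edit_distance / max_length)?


Word 1: "rat" (length 3)
Word 2: "leave" (length 5)
One optimal edit sequence:
  1. insert 'l'  (+1)
  2. substitute 'r' -> 'e'  (+1)
  3. keep 'a'
  4. insert 'v'  (+1)
  5. substitute 't' -> 'e'  (+1)
Edit distance = 4
Max length = max(3, 5) = 5
Similarity = 1 - 4/5
= 0.2000


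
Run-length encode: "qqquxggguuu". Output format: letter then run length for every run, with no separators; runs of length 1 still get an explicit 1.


String: "qqquxggguuu"
Scanning for consecutive runs:
  'q' x 3
  'u' x 1
  'x' x 1
  'g' x 3
  'u' x 3
RLE = "q3u1x1g3u3"


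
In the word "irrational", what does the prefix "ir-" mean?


Prefix: ir-
Example: irrational (ir- + rational)
Meaning = not


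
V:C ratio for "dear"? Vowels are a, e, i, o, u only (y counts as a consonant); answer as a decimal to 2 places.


Word: "dear"
Vowels (a,e,i,o,u): 2
Consonants: 2
Ratio = 2/2
= 1.00


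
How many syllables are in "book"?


Word: "book"
Syllable breakdown: book
Counting: 1 part
= 1 syllable


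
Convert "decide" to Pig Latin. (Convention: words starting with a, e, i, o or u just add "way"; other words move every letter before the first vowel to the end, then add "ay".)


Word: "decide"
Starts with consonant(s) → move to end, add 'ay'
Consonant cluster: "d"
Pig Latin = "ecideday"


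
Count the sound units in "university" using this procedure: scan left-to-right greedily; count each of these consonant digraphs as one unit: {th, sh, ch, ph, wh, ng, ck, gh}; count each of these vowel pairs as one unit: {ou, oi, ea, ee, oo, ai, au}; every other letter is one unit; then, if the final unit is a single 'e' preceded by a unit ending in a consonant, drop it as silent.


Word: "university" (10 letters)
Left-to-right scan:
  [1] 'u' (letter)
  [2] 'n' (letter)
  [3] 'i' (letter)
  [4] 'v' (letter)
  [5] 'e' (letter)
  [6] 'r' (letter)
  [7] 's' (letter)
  [8] 'i' (letter)
  [9] 't' (letter)
  [10] 'y' (letter)
Units from scan: 10
Sound units = 10 units


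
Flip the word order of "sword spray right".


Original: "sword spray right"
Words (1..n): sword | spray | right
Reversed (n..1): right | spray | sword
Result = "right spray sword"


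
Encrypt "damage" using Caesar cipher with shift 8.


Word: "damage"
Shift: 8
Each letter → (letter + shift) mod 26:
  'd' (3) + 8 = 11 → 'l'
  'a' (0) + 8 = 8 → 'i'
  'm' (12) + 8 = 20 → 'u'
  'a' (0) + 8 = 8 → 'i'
  'g' (6) + 8 = 14 → 'o'
  'e' (4) + 8 = 12 → 'm'
Result = "liuiom"


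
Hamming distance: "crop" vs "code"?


Comparing character by character (same length = 4):
  Pos 0: 'c' vs 'c' =
  Pos 1: 'r' vs 'o' !=
  Pos 2: 'o' vs 'd' !=
  Pos 3: 'p' vs 'e' !=
Hamming distance = 3


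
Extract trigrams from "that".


Word: "that" (length 4)
Number of trigrams = 4 - 3 + 1 = 2
  Position 0: "tha"
  Position 1: "hat"
Trigrams = "tha", "hat"


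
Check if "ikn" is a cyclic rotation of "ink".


Word: "ink", Candidate: "ikn"
Method: check if candidate is substring of word+word
"inkink" contains "ikn"? No
Is rotation = No


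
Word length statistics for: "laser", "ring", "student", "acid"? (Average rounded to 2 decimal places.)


Lengths: "laser"=5, "ring"=4, "student"=7, "acid"=4
Sum = 20, Count = 4
Average = 20/4 = 5.00
= avg=5.00, min=4, max=7


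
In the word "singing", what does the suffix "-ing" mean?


Suffix: -ing
Example: singing = sing + -ing
Meaning = present participle


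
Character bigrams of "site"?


Word: "site" (length 4)
Number of bigrams = 4 - 2 + 1 = 3
  Position 0: "si"
  Position 1: "it"
  Position 2: "te"
Bigrams = "si", "it", "te"


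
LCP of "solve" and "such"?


Word 1: "solve"
Word 2: "such"
Comparing from start:
  Pos 0: 's' == 's'
  Pos 1: 'o' != 'u' (stop)
LCP = "s" (length 1)


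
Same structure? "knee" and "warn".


Pattern of "knee": [0, 1, 2, 2]
Pattern of "warn": [0, 1, 2, 3]
Patterns do not match
Same pattern = No


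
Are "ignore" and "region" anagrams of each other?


Word 1: "ignore" → sorted: eginor
Word 2: "region" → sorted: eginor
Same letters? eginor == eginor
Anagram = Yes


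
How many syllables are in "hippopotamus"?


Word: "hippopotamus"
Syllable breakdown: hip-po-pot-a-mus
Counting: 5 parts
= 5 syllables


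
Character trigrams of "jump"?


Word: "jump" (length 4)
Number of trigrams = 4 - 3 + 1 = 2
  Position 0: "jum"
  Position 1: "ump"
Trigrams = "jum", "ump"


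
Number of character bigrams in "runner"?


Word: "runner" (length 6)
Number of 2-grams = length - 2 + 1 = 6 - 2 + 1
= 5


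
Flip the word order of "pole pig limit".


Original: "pole pig limit"
Words (1..n): pole | pig | limit
Reversed (n..1): limit | pig | pole
Result = "limit pig pole"


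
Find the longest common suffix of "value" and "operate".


Word 1: "value"
Word 2: "operate"
Comparing from end:
  Pos -1: 'e' == 'e'
  Pos -2: 'u' != 't' (stop)
LCS = "e" (length 1)


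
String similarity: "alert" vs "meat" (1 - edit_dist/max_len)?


Word 1: "alert" (length 5)
Word 2: "meat" (length 4)
One optimal edit sequence:
  1. delete 'a'  (+1)
  2. substitute 'l' -> 'm'  (+1)
  3. keep 'e'
  4. substitute 'r' -> 'a'  (+1)
  5. keep 't'
Edit distance = 3
Max length = max(5, 4) = 5
Similarity = 1 - 3/5
= 0.4000


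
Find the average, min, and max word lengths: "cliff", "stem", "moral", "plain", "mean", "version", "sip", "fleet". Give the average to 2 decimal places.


Lengths: "cliff"=5, "stem"=4, "moral"=5, "plain"=5, "mean"=4, "version"=7, "sip"=3, "fleet"=5
Sum = 38, Count = 8
Average = 38/8 = 4.75
= avg=4.75, min=3, max=7


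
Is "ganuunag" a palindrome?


Word: "ganuunag"
Reversed: "ganuunag"
Forward == Backward? ganuunag == ganuunag
Palindrome = Yes


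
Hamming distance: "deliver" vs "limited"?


Comparing character by character (same length = 7):
  Pos 0: 'd' vs 'l' !=
  Pos 1: 'e' vs 'i' !=
  Pos 2: 'l' vs 'm' !=
  Pos 3: 'i' vs 'i' =
  Pos 4: 'v' vs 't' !=
  Pos 5: 'e' vs 'e' =
  Pos 6: 'r' vs 'd' !=
Hamming distance = 5


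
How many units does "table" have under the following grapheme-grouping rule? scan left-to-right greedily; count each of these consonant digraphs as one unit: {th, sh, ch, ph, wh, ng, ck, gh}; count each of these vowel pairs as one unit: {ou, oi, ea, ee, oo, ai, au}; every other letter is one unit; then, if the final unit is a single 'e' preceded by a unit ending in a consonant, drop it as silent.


Word: "table" (5 letters)
Left-to-right scan:
  (1) 't' (letter)
  (2) 'a' (letter)
  (3) 'b' (letter)
  (4) 'l' (letter)
  (5) 'e' (letter)
Units from scan: 5
Final unit is 'e' after a consonant -> drop as silent (-1)
Sound units = 4 units


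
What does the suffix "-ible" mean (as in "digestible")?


Suffix: -ible
As in: digestible -> digest + -ible
Meaning = capable of


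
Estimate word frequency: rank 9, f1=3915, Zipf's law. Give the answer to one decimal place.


Zipf's law: f(r) = f(1) / r
f(1) = 3915
f(9) = 3915 / 9
= 435.0 occurrences


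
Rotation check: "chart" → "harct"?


Word: "chart", Candidate: "harct"
Method: check if candidate is substring of word+word
"chartchart" contains "harct"? No
Is rotation = No


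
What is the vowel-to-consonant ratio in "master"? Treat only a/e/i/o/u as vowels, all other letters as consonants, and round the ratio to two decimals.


Word: "master"
Vowels (a,e,i,o,u): 2
Consonants: 4
Ratio = 2/4
= 0.50


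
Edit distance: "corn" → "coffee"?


Word 1: "corn" (length 4)
Word 2: "coffee" (length 6)
One optimal edit sequence (insert/delete/substitute each cost 1):
  1. keep 'c'
  2. keep 'o'
  3. insert 'f'  (+1)
  4. insert 'f'  (+1)
  5. substitute 'r' -> 'e'  (+1)
  6. substitute 'n' -> 'e'  (+1)
Total edit operations: 4
Edit distance = 4


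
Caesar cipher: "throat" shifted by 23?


Word: "throat"
Shift: 23
Each letter → (letter + shift) mod 26:
  't' (19) + 23 = 16 → 'q'
  'h' (7) + 23 = 4 → 'e'
  'r' (17) + 23 = 14 → 'o'
  'o' (14) + 23 = 11 → 'l'
  'a' (0) + 23 = 23 → 'x'
  't' (19) + 23 = 16 → 'q'
Result = "qeolxq"


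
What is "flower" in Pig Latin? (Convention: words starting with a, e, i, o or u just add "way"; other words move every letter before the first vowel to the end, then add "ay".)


Word: "flower"
Starts with consonant(s) → move to end, add 'ay'
Consonant cluster: "fl"
Pig Latin = "owerflay"


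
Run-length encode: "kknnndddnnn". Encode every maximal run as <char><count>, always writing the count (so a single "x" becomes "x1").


String: "kknnndddnnn"
Scanning for consecutive runs:
  'k' x 2
  'n' x 3
  'd' x 3
  'n' x 3
RLE = "k2n3d3n3"


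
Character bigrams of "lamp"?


Word: "lamp" (length 4)
Number of bigrams = 4 - 2 + 1 = 3
  Position 0: "la"
  Position 1: "am"
  Position 2: "mp"
Bigrams = "la", "am", "mp"


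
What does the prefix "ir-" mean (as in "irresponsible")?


Prefix: ir-
Example: irresponsible = ir- + responsible
Meaning = not


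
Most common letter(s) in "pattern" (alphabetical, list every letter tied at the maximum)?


Word: "pattern"
Letter counts:
  'a': 1
  'e': 1
  'n': 1
  'p': 1
  'r': 1
  't': 2
Maximum count = 2
Most frequent = 't' (2 times each)


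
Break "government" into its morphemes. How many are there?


Word: "government"
Morphemes: govern / -ment
Each morpheme carries meaning
= 2 morphemes


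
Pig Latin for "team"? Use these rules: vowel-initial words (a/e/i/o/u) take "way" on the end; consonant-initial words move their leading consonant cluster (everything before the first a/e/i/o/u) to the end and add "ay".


Word: "team"
Starts with consonant(s) → move to end, add 'ay'
Consonant cluster: "t"
Pig Latin = "eamtay"


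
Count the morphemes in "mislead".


Word: "mislead"
Morphemes: mis- + lead
Each morpheme carries meaning
= 2 morphemes


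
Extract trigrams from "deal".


Word: "deal" (length 4)
Number of trigrams = 4 - 3 + 1 = 2
  Position 0: "dea"
  Position 1: "eal"
Trigrams = "dea", "eal"


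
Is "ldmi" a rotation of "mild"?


Word: "mild", Candidate: "ldmi"
Method: check if candidate is substring of word+word
"mildmild" contains "ldmi"? Yes
Is rotation = Yes


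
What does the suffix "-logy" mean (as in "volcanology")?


Suffix: -logy
As in: volcanology -> volcano + -logy
Meaning = study of


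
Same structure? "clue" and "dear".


Pattern of "clue": [0, 1, 2, 3]
Pattern of "dear": [0, 1, 2, 3]
Patterns match
Same pattern = Yes


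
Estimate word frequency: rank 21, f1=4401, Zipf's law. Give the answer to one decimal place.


Zipf's law: f(r) = f(1) / r
f(1) = 4401
f(21) = 4401 / 21
= 209.6 occurrences


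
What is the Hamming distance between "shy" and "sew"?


Comparing character by character (same length = 3):
  Pos 0: 's' vs 's' =
  Pos 1: 'h' vs 'e' !=
  Pos 2: 'y' vs 'w' !=
Hamming distance = 2


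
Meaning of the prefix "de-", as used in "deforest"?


Prefix: de-
Example: deforest (de- + forest)
Meaning = remove / reverse


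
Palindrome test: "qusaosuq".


Word: "qusaosuq"
Reversed: "qusoasuq"
Forward == Backward? qusaosuq != qusoasuq
Palindrome = No


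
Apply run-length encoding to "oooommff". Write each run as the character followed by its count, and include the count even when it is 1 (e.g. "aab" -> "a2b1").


String: "oooommff"
Scanning for consecutive runs:
  'o' x 4
  'm' x 2
  'f' x 2
RLE = "o4m2f2"


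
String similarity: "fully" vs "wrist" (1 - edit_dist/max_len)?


Word 1: "fully" (length 5)
Word 2: "wrist" (length 5)
One optimal edit sequence:
  1. substitute 'f' -> 'w'  (+1)
  2. substitute 'u' -> 'r'  (+1)
  3. substitute 'l' -> 'i'  (+1)
  4. substitute 'l' -> 's'  (+1)
  5. substitute 'y' -> 't'  (+1)
Edit distance = 5
Max length = max(5, 5) = 5
Similarity = 1 - 5/5
= 0.0000


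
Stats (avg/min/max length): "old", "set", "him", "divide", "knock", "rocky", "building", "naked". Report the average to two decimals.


Lengths: "old"=3, "set"=3, "him"=3, "divide"=6, "knock"=5, "rocky"=5, "building"=8, "naked"=5
Sum = 38, Count = 8
Average = 38/8 = 4.75
= avg=4.75, min=3, max=8
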